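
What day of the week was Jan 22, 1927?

Saturday

January 1, 1927 is a Saturday.
January 22 is day 22 of the year, i.e. 21 days after Jan 1.
21 mod 7 = 0, so advance 0 weekdays from Saturday: Saturday.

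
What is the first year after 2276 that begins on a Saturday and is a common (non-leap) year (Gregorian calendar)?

Jan 1 advances by 2 weekdays after a leap year and by 1 after a common year.
2276: Jan 1 is Saturday (leap).
2277: Monday
2278: Tuesday
2279: Wednesday
2280: Thursday (leap)
2281: Saturday
2281 begins on a Saturday and is a common year.

2281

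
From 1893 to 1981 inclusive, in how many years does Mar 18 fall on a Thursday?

12

Track Mar 18's weekday year by year (advancing +1, or +2 across a Feb 29):
  1893: Sat  1894: Sun (+1)  1895: Mon (+1)  1896: Wed (+2)  1897: Thu (+1) ✓
  1898: Fri (+1)  1899: Sat (+1)  1900: Sun (+1)  1901: Mon (+1)  1902: Tue (+1)
  1903: Wed (+1)  1904: Fri (+2)  1905: Sat (+1)  1906: Sun (+1)  … (61 more years) …
  1968: Mon (+2)  1969: Tue (+1)  1970: Wed (+1)  1971: Thu (+1) ✓  1972: Sat (+2)
  1973: Sun (+1)  1974: Mon (+1)  1975: Tue (+1)  1976: Thu (+2) ✓  1977: Fri (+1)
  1978: Sat (+1)  1979: Sun (+1)  1980: Tue (+2)  1981: Wed (+1)
Thursday years: 1897, 1909, 1915, 1920, 1926, 1937, 1943, 1948, 1954, 1965, 1971, 1976 — 12 in total.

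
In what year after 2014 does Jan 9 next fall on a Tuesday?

2018

From one year to the next, a fixed date's weekday advances by 1, or by 2 when a Feb 29 lies between the two dates.
2014: January 9 is Thursday.
2015: Friday (+1)
2016: Saturday (+1)
2017: Monday (+2)
2018: Tuesday (+1)
Jan 9 falls on a Tuesday in 2018.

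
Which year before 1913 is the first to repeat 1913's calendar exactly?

Two years share a calendar iff Jan 1 falls on the same weekday and both are leap or both are common. 1913: Jan 1 is Wednesday, common year.
1912: Jan 1 Monday, leap
1911: Jan 1 Sunday, common
1910: Jan 1 Saturday, common
1909: Jan 1 Friday, common
1908: Jan 1 Wednesday, leap
1907: Jan 1 Tuesday, common
1906: Jan 1 Monday, common
1905: Jan 1 Sunday, common
1904: Jan 1 Friday, leap
1903: Jan 1 Thursday, common
1902: Jan 1 Wednesday, common
1902 matches on both conditions.

1902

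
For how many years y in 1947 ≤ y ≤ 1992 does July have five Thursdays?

July has 31 days; it has five Thursdays when Thursday falls among the first (month-length − 28) days — i.e. when July 1 is one of Thursday/Wednesday/Tuesday.
July 1 by year: 1947:Tue✓ 1948:Thu✓ 1949:Fri 1950:Sat 1951:Sun 1952:Tue✓ 1953:Wed✓ 1954:Thu✓ 1955:Fri 1956:Sun 1957:Mon 1958:Tue✓ 1959:Wed✓ 1960:Fri 1961:Sat …(16 more)… 1978:Sat 1979:Sun 1980:Tue✓ 1981:Wed✓ 1982:Thu✓ 1983:Fri 1984:Sun 1985:Mon 1986:Tue✓ 1987:Wed✓ 1988:Fri 1989:Sat 1990:Sun 1991:Mon 1992:Wed✓
Years with five Thursdays: 1947, 1948, 1952, 1953, 1954, 1958, 1959, 1964, 1965, 1969, 1970, 1971, 1975, 1976, 1980, 1981, 1982, 1986, 1987, 1992 → 20.

20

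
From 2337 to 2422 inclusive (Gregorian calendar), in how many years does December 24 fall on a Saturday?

Track December 24's weekday year by year (advancing +1, or +2 across a Feb 29):
  2337: Fri  2338: Sat (+1) ✓  2339: Sun (+1)  2340: Tue (+2)  2341: Wed (+1)
  2342: Thu (+1)  2343: Fri (+1)  2344: Sun (+2)  2345: Mon (+1)  2346: Tue (+1)
  2347: Wed (+1)  2348: Fri (+2)  2349: Sat (+1) ✓  2350: Sun (+1)  … (58 more years) …
  2409: Thu (+1)  2410: Fri (+1)  2411: Sat (+1) ✓  2412: Mon (+2)  2413: Tue (+1)
  2414: Wed (+1)  2415: Thu (+1)  2416: Sat (+2) ✓  2417: Sun (+1)  2418: Mon (+1)
  2419: Tue (+1)  2420: Thu (+2)  2421: Fri (+1)  2422: Sat (+1) ✓
Saturday years: 2338, 2349, 2355, 2360, 2366, 2377, 2383, 2388, 2394, 2405, 2411, 2416, 2422 — 13 in total.

13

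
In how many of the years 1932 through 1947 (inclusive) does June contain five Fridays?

June has 30 days; it has five Fridays when Friday falls among the first (month-length − 28) days — i.e. when June 1 is one of Friday/Thursday.
June 1 by year: 1932:Wed 1933:Thu✓ 1934:Fri✓ 1935:Sat 1936:Mon 1937:Tue 1938:Wed 1939:Thu✓ 1940:Sat 1941:Sun 1942:Mon 1943:Tue 1944:Thu✓ 1945:Fri✓ 1946:Sat 1947:Sun
Years with five Fridays: 1933, 1934, 1939, 1944, 1945 → 5.

5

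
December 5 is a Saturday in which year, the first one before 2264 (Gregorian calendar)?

2263

From one year to the next, a fixed date's weekday advances by 1, or by 2 when a Feb 29 lies between the two dates.
2264: December 5 is Monday.
2263: Saturday (−2)
December 5 falls on a Saturday in 2263.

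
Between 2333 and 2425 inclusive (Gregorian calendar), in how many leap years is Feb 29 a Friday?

Leap years in 2333–2425: 23 of them.
Feb 29 weekday advances by 5 (mod 7) from one leap year to the next four years later (or differs when a century non-leap intervenes).
Leap-day weekdays: 2336:Sat 2340:Thu 2344:Tue 2348:Sun 2352:Fri✓ 2356:Wed 2360:Mon 2364:Sat 2368:Thu 2372:Tue 2376:Sun 2380:Fri✓ 2384:Wed 2388:Mon 2392:Sat 2396:Thu 2400:Tue 2404:Sun 2408:Fri✓ 2412:Wed 2416:Mon 2420:Sat 2424:Thu
Friday: 2352, 2380, 2408 → 3.

3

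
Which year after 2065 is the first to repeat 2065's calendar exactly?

2071

Two years share a calendar iff Jan 1 falls on the same weekday and both are leap or both are common. 2065: Jan 1 is Thursday, common year.
2066: Jan 1 Friday, common
2067: Jan 1 Saturday, common
2068: Jan 1 Sunday, leap
2069: Jan 1 Tuesday, common
2070: Jan 1 Wednesday, common
2071: Jan 1 Thursday, common
2071 matches on both conditions.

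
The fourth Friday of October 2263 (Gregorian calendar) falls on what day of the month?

23

October 1, 2263 is a Thursday, so the first Friday is the 2nd.
The fourth Friday is 2 + 21 = 23.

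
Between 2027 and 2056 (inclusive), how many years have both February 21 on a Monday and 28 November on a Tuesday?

2

Check each year's weekday for February 21 and 28 November:
  2027: Sun/Sun  2028: Mon/Tue ✓  2029: Wed/Wed  2030: Thu/Thu  2031: Fri/Fri  2032: Sat/Sun  2033: Mon/Mon  2034: Tue/Tue  2035: Wed/Wed  2036: Thu/Fri  2037: Sat/Sat  2038: Sun/Sun  2039: Mon/Mon  2040: Tue/Wed  2041: Thu/Thu  2042: Fri/Fri  2043: Sat/Sat  2044: Sun/Mon  2045: Tue/Tue  2046: Wed/Wed  2047: Thu/Thu  2048: Fri/Sat  2049: Sun/Sun  2050: Mon/Mon  2051: Tue/Tue  2052: Wed/Thu  2053: Fri/Fri  2054: Sat/Sat  2055: Sun/Sun  2056: Mon/Tue ✓
Both conditions hold in: 2028, 2056 — 2.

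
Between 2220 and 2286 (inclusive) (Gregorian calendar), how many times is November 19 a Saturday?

Track November 19's weekday year by year (advancing +1, or +2 across a Feb 29):
  2220: Sun  2221: Mon (+1)  2222: Tue (+1)  2223: Wed (+1)  2224: Fri (+2)
  2225: Sat (+1) ✓  2226: Sun (+1)  2227: Mon (+1)  2228: Wed (+2)  2229: Thu (+1)
  2230: Fri (+1)  2231: Sat (+1) ✓  2232: Mon (+2)  2233: Tue (+1)  … (39 more years) …
  2273: Wed (+1)  2274: Thu (+1)  2275: Fri (+1)  2276: Sun (+2)  2277: Mon (+1)
  2278: Tue (+1)  2279: Wed (+1)  2280: Fri (+2)  2281: Sat (+1) ✓  2282: Sun (+1)
  2283: Mon (+1)  2284: Wed (+2)  2285: Thu (+1)  2286: Fri (+1)
Saturday years: 2225, 2231, 2236, 2242, 2253, 2259, 2264, 2270, 2281 — 9 in total.

9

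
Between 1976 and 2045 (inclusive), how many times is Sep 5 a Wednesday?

10

Track Sep 5's weekday year by year (advancing +1, or +2 across a Feb 29):
  1976: Sun  1977: Mon (+1)  1978: Tue (+1)  1979: Wed (+1) ✓  1980: Fri (+2)
  1981: Sat (+1)  1982: Sun (+1)  1983: Mon (+1)  1984: Wed (+2) ✓  1985: Thu (+1)
  1986: Fri (+1)  1987: Sat (+1)  1988: Mon (+2)  1989: Tue (+1)  … (42 more years) …
  2032: Sun (+2)  2033: Mon (+1)  2034: Tue (+1)  2035: Wed (+1) ✓  2036: Fri (+2)
  2037: Sat (+1)  2038: Sun (+1)  2039: Mon (+1)  2040: Wed (+2) ✓  2041: Thu (+1)
  2042: Fri (+1)  2043: Sat (+1)  2044: Mon (+2)  2045: Tue (+1)
Wednesday years: 1979, 1984, 1990, 2001, 2007, 2012, 2018, 2029, 2035, 2040 — 10 in total.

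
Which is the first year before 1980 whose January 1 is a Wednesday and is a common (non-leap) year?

Jan 1 advances by 2 weekdays after a leap year and by 1 after a common year.
1980: Jan 1 is Tuesday (leap).
1979: Monday
1978: Sunday
1977: Saturday
1976: Thursday (leap)
1975: Wednesday
1975 begins on a Wednesday and is a common year.

1975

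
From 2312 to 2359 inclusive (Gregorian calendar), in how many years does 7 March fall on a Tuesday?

Track 7 March's weekday year by year (advancing +1, or +2 across a Feb 29):
  2312: Thu  2313: Fri (+1)  2314: Sat (+1)  2315: Sun (+1)  2316: Tue (+2) ✓
  2317: Wed (+1)  2318: Thu (+1)  2319: Fri (+1)  2320: Sun (+2)  2321: Mon (+1)
  2322: Tue (+1) ✓  2323: Wed (+1)  2324: Fri (+2)  2325: Sat (+1)  … (20 more years) …
  2346: Thu (+1)  2347: Fri (+1)  2348: Sun (+2)  2349: Mon (+1)  2350: Tue (+1) ✓
  2351: Wed (+1)  2352: Fri (+2)  2353: Sat (+1)  2354: Sun (+1)  2355: Mon (+1)
  2356: Wed (+2)  2357: Thu (+1)  2358: Fri (+1)  2359: Sat (+1)
Tuesday years: 2316, 2322, 2333, 2339, 2344, 2350 — 6 in total.

6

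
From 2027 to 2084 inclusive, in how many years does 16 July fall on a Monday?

8

Track 16 July's weekday year by year (advancing +1, or +2 across a Feb 29):
  2027: Fri  2028: Sun (+2)  2029: Mon (+1) ✓  2030: Tue (+1)  2031: Wed (+1)
  2032: Fri (+2)  2033: Sat (+1)  2034: Sun (+1)  2035: Mon (+1) ✓  2036: Wed (+2)
  2037: Thu (+1)  2038: Fri (+1)  2039: Sat (+1)  2040: Mon (+2) ✓  … (30 more years) …
  2071: Thu (+1)  2072: Sat (+2)  2073: Sun (+1)  2074: Mon (+1) ✓  2075: Tue (+1)
  2076: Thu (+2)  2077: Fri (+1)  2078: Sat (+1)  2079: Sun (+1)  2080: Tue (+2)
  2081: Wed (+1)  2082: Thu (+1)  2083: Fri (+1)  2084: Sun (+2)
Monday years: 2029, 2035, 2040, 2046, 2057, 2063, 2068, 2074 — 8 in total.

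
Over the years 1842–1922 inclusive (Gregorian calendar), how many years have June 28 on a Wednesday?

Track June 28's weekday year by year (advancing +1, or +2 across a Feb 29):
  1842: Tue  1843: Wed (+1) ✓  1844: Fri (+2)  1845: Sat (+1)  1846: Sun (+1)
  1847: Mon (+1)  1848: Wed (+2) ✓  1849: Thu (+1)  1850: Fri (+1)  1851: Sat (+1)
  1852: Mon (+2)  1853: Tue (+1)  1854: Wed (+1) ✓  1855: Thu (+1)  … (53 more years) …
  1909: Mon (+1)  1910: Tue (+1)  1911: Wed (+1) ✓  1912: Fri (+2)  1913: Sat (+1)
  1914: Sun (+1)  1915: Mon (+1)  1916: Wed (+2) ✓  1917: Thu (+1)  1918: Fri (+1)
  1919: Sat (+1)  1920: Mon (+2)  1921: Tue (+1)  1922: Wed (+1) ✓
Wednesday years: 1843, 1848, 1854, 1865, 1871, 1876, 1882, 1893, 1899, 1905, 1911, 1916, 1922 — 13 in total.

13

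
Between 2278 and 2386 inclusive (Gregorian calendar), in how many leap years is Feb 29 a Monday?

Leap years in 2278–2386: 26 of them.
Feb 29 weekday advances by 5 (mod 7) from one leap year to the next four years later (or differs when a century non-leap intervenes).
Leap-day weekdays: 2280:Sun 2284:Fri 2288:Wed 2292:Mon✓ 2296:Sat 2304:Mon✓ 2308:Sat 2312:Thu 2316:Tue 2320:Sun 2324:Fri 2328:Wed 2332:Mon✓ 2336:Sat 2340:Thu 2344:Tue 2348:Sun 2352:Fri 2356:Wed 2360:Mon✓ 2364:Sat 2368:Thu 2372:Tue 2376:Sun 2380:Fri 2384:Wed
Monday: 2292, 2304, 2332, 2360 → 4.

4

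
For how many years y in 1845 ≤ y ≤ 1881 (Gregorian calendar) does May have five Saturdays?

May has 31 days; it has five Saturdays when Saturday falls among the first (month-length − 28) days — i.e. when May 1 is one of Saturday/Friday/Thursday.
May 1 by year: 1845:Thu✓ 1846:Fri✓ 1847:Sat✓ 1848:Mon 1849:Tue 1850:Wed 1851:Thu✓ 1852:Sat✓ 1853:Sun 1854:Mon 1855:Tue 1856:Thu✓ 1857:Fri✓ 1858:Sat✓ 1859:Sun …(7 more)… 1867:Wed 1868:Fri✓ 1869:Sat✓ 1870:Sun 1871:Mon 1872:Wed 1873:Thu✓ 1874:Fri✓ 1875:Sat✓ 1876:Mon 1877:Tue 1878:Wed 1879:Thu✓ 1880:Sat✓ 1881:Sun
Years with five Saturdays: 1845, 1846, 1847, 1851, 1852, 1856, 1857, 1858, 1862, 1863, 1868, 1869, 1873, 1874, 1875, 1879, 1880 → 17.

17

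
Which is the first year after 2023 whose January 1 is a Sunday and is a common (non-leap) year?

2034

Jan 1 advances by 2 weekdays after a leap year and by 1 after a common year.
2023: Jan 1 is Sunday.
2024: Monday (leap)
2025: Wednesday
2026: Thursday
2027: Friday
2028: Saturday (leap)
2029: Monday
2030: Tuesday
2031: Wednesday
2032: Thursday (leap)
2033: Saturday
2034: Sunday
2034 begins on a Sunday and is a common year.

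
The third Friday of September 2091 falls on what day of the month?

September 1, 2091 is a Saturday, so the first Friday is the 7th.
The third Friday is 7 + 14 = 21.

21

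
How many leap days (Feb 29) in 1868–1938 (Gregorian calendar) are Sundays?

Leap years in 1868–1938: 17 of them.
Feb 29 weekday advances by 5 (mod 7) from one leap year to the next four years later (or differs when a century non-leap intervenes).
Leap-day weekdays: 1868:Sat 1872:Thu 1876:Tue 1880:Sun✓ 1884:Fri 1888:Wed 1892:Mon 1896:Sat 1904:Mon 1908:Sat 1912:Thu 1916:Tue 1920:Sun✓ 1924:Fri 1928:Wed 1932:Mon 1936:Sat
Sunday: 1880, 1920 → 2.

2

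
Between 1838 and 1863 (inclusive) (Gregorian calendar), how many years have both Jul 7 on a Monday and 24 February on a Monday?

Check each year's weekday for Jul 7 and 24 February:
  1838: Sat/Sat  1839: Sun/Sun  1840: Tue/Mon  1841: Wed/Wed  1842: Thu/Thu  1843: Fri/Fri  1844: Sun/Sat  1845: Mon/Mon ✓  1846: Tue/Tue  1847: Wed/Wed  1848: Fri/Thu  1849: Sat/Sat  1850: Sun/Sun  1851: Mon/Mon ✓  1852: Wed/Tue  1853: Thu/Thu  1854: Fri/Fri  1855: Sat/Sat  1856: Mon/Sun  1857: Tue/Tue  1858: Wed/Wed  1859: Thu/Thu  1860: Sat/Fri  1861: Sun/Sun  1862: Mon/Mon ✓  1863: Tue/Tue
Both conditions hold in: 1845, 1851, 1862 — 3.

3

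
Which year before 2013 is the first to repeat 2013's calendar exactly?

Two years share a calendar iff Jan 1 falls on the same weekday and both are leap or both are common. 2013: Jan 1 is Tuesday, common year.
2012: Jan 1 Sunday, leap
2011: Jan 1 Saturday, common
2010: Jan 1 Friday, common
2009: Jan 1 Thursday, common
2008: Jan 1 Tuesday, leap
2007: Jan 1 Monday, common
2006: Jan 1 Sunday, common
2005: Jan 1 Saturday, common
2004: Jan 1 Thursday, leap
2003: Jan 1 Wednesday, common
2002: Jan 1 Tuesday, common
2002 matches on both conditions.

2002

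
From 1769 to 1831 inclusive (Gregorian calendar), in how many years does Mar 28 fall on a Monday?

9

Track Mar 28's weekday year by year (advancing +1, or +2 across a Feb 29):
  1769: Tue  1770: Wed (+1)  1771: Thu (+1)  1772: Sat (+2)  1773: Sun (+1)
  1774: Mon (+1) ✓  1775: Tue (+1)  1776: Thu (+2)  1777: Fri (+1)  1778: Sat (+1)
  1779: Sun (+1)  1780: Tue (+2)  1781: Wed (+1)  1782: Thu (+1)  … (35 more years) …
  1818: Sat (+1)  1819: Sun (+1)  1820: Tue (+2)  1821: Wed (+1)  1822: Thu (+1)
  1823: Fri (+1)  1824: Sun (+2)  1825: Mon (+1) ✓  1826: Tue (+1)  1827: Wed (+1)
  1828: Fri (+2)  1829: Sat (+1)  1830: Sun (+1)  1831: Mon (+1) ✓
Monday years: 1774, 1785, 1791, 1796, 1803, 1808, 1814, 1825, 1831 — 9 in total.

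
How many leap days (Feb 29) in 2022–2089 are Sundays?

3

Leap years in 2022–2089: 17 of them.
Feb 29 weekday advances by 5 (mod 7) from one leap year to the next four years later (or differs when a century non-leap intervenes).
Leap-day weekdays: 2024:Thu 2028:Tue 2032:Sun✓ 2036:Fri 2040:Wed 2044:Mon 2048:Sat 2052:Thu 2056:Tue 2060:Sun✓ 2064:Fri 2068:Wed 2072:Mon 2076:Sat 2080:Thu 2084:Tue 2088:Sun✓
Sunday: 2032, 2060, 2088 → 3.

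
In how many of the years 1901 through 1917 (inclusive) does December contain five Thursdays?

7

December has 31 days; it has five Thursdays when Thursday falls among the first (month-length − 28) days — i.e. when December 1 is one of Thursday/Wednesday/Tuesday.
December 1 by year: 1901:Sun 1902:Mon 1903:Tue✓ 1904:Thu✓ 1905:Fri 1906:Sat 1907:Sun 1908:Tue✓ 1909:Wed✓ 1910:Thu✓ 1911:Fri 1912:Sun 1913:Mon 1914:Tue✓ 1915:Wed✓ 1916:Fri 1917:Sat
Years with five Thursdays: 1903, 1904, 1908, 1909, 1910, 1914, 1915 → 7.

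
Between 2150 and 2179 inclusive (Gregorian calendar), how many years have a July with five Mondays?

12

July has 31 days; it has five Mondays when Monday falls among the first (month-length − 28) days — i.e. when July 1 is one of Monday/Sunday/Saturday.
July 1 by year: 2150:Wed 2151:Thu 2152:Sat✓ 2153:Sun✓ 2154:Mon✓ 2155:Tue 2156:Thu 2157:Fri 2158:Sat✓ 2159:Sun✓ 2160:Tue 2161:Wed 2162:Thu 2163:Fri 2164:Sun✓ 2165:Mon✓ 2166:Tue 2167:Wed 2168:Fri 2169:Sat✓ 2170:Sun✓ 2171:Mon✓ 2172:Wed 2173:Thu 2174:Fri 2175:Sat✓ 2176:Mon✓ 2177:Tue 2178:Wed 2179:Thu
Years with five Mondays: 2152, 2153, 2154, 2158, 2159, 2164, 2165, 2169, 2170, 2171, 2175, 2176 → 12.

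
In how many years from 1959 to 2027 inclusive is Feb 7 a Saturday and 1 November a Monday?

Check each year's weekday for Feb 7 and 1 November:
  1959: Sat/Sun  1960: Sun/Tue  1961: Tue/Wed  1962: Wed/Thu  1963: Thu/Fri  1964: Fri/Sun  1965: Sun/Mon  1966: Mon/Tue  1967: Tue/Wed  1968: Wed/Fri  1969: Fri/Sat  1970: Sat/Sun  1971: Sun/Mon  1972: Mon/Wed  …(41 more)…  2014: Fri/Sat  2015: Sat/Sun  2016: Sun/Tue  2017: Tue/Wed  2018: Wed/Thu  2019: Thu/Fri  2020: Fri/Sun  2021: Sun/Mon  2022: Mon/Tue  2023: Tue/Wed  2024: Wed/Fri  2025: Fri/Sat  2026: Sat/Sun  2027: Sun/Mon
Both conditions hold in: 1976, 2004 — 2.

2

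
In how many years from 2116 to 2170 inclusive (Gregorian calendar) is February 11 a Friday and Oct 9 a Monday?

Check each year's weekday for February 11 and Oct 9:
  2116: Tue/Fri  2117: Thu/Sat  2118: Fri/Sun  2119: Sat/Mon  2120: Sun/Wed  2121: Tue/Thu  2122: Wed/Fri  2123: Thu/Sat  2124: Fri/Mon ✓  2125: Sun/Tue  2126: Mon/Wed  2127: Tue/Thu  2128: Wed/Sat  2129: Fri/Sun  …(27 more)…  2157: Fri/Sun  2158: Sat/Mon  2159: Sun/Tue  2160: Mon/Thu  2161: Wed/Fri  2162: Thu/Sat  2163: Fri/Sun  2164: Sat/Tue  2165: Mon/Wed  2166: Tue/Thu  2167: Wed/Fri  2168: Thu/Sun  2169: Sat/Mon  2170: Sun/Tue
Both conditions hold in: 2124, 2152 — 2.

2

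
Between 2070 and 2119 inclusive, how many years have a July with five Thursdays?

July has 31 days; it has five Thursdays when Thursday falls among the first (month-length − 28) days — i.e. when July 1 is one of Thursday/Wednesday/Tuesday.
July 1 by year: 2070:Tue✓ 2071:Wed✓ 2072:Fri 2073:Sat 2074:Sun 2075:Mon 2076:Wed✓ 2077:Thu✓ 2078:Fri 2079:Sat 2080:Mon 2081:Tue✓ 2082:Wed✓ 2083:Thu✓ 2084:Sat …(20 more)… 2105:Wed✓ 2106:Thu✓ 2107:Fri 2108:Sun 2109:Mon 2110:Tue✓ 2111:Wed✓ 2112:Fri 2113:Sat 2114:Sun 2115:Mon 2116:Wed✓ 2117:Thu✓ 2118:Fri 2119:Sat
Years with five Thursdays: 2070, 2071, 2076, 2077, 2081, 2082, 2083, 2087, 2088, 2092, 2093, 2094, 2098, 2099, 2100, 2104, 2105, 2106, 2110, 2111, 2116, 2117 → 22.

22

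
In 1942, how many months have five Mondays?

4

A month of length L has five Mondays iff its first Monday is on day ≤ L−28 (so day 1–3 in a 31-day month, 1–2 in a 30-day month, day 1 in a leap February).
Checking each month of 1942: Jan starts Thu (31d); Feb starts Sun (28d); Mar starts Sun (31d) ✓; Apr starts Wed (30d); May starts Fri (31d); Jun starts Mon (30d) ✓; Jul starts Wed (31d); Aug starts Sat (31d) ✓; Sep starts Tue (30d); Oct starts Thu (31d); Nov starts Sun (30d) ✓; Dec starts Tue (31d).
Five-Monday months: March, June, August, November → 4.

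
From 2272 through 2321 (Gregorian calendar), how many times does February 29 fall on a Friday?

Leap years in 2272–2321: 12 of them.
Feb 29 weekday advances by 5 (mod 7) from one leap year to the next four years later (or differs when a century non-leap intervenes).
Leap-day weekdays: 2272:Thu 2276:Tue 2280:Sun 2284:Fri✓ 2288:Wed 2292:Mon 2296:Sat 2304:Mon 2308:Sat 2312:Thu 2316:Tue 2320:Sun
Friday: 2284 → 1.

1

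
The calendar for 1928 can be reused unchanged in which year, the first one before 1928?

1888

Two years share a calendar iff Jan 1 falls on the same weekday and both are leap or both are common. 1928: Jan 1 is Sunday, leap year.
1927: Jan 1 Saturday, common
1926: Jan 1 Friday, common
1925: Jan 1 Thursday, common
1924: Jan 1 Tuesday, leap
1923: Jan 1 Monday, common
1922: Jan 1 Sunday, common
1921: Jan 1 Saturday, common
1920: Jan 1 Thursday, leap
1919: Jan 1 Wednesday, common
1918: Jan 1 Tuesday, common
1917: Jan 1 Monday, common
1916: Jan 1 Saturday, leap
1915: Jan 1 Friday, common
1914: Jan 1 Thursday, common
1913: Jan 1 Wednesday, common
1912: Jan 1 Monday, leap
1911: Jan 1 Sunday, common
1910: Jan 1 Saturday, common
1909: Jan 1 Friday, common
1908: Jan 1 Wednesday, leap
1907: Jan 1 Tuesday, common
1906: Jan 1 Monday, common
1905: Jan 1 Sunday, common
1904: Jan 1 Friday, leap
1903: Jan 1 Thursday, common
1902: Jan 1 Wednesday, common
1901: Jan 1 Tuesday, common
1900: Jan 1 Monday, common
1899: Jan 1 Sunday, common
1898: Jan 1 Saturday, common
1897: Jan 1 Friday, common
1896: Jan 1 Wednesday, leap
1895: Jan 1 Tuesday, common
1894: Jan 1 Monday, common
1893: Jan 1 Sunday, common
1892: Jan 1 Friday, leap
1891: Jan 1 Thursday, common
1890: Jan 1 Wednesday, common
1889: Jan 1 Tuesday, common
1888: Jan 1 Sunday, leap
1888 matches on both conditions.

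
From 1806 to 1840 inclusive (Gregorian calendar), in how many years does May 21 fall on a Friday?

Track May 21's weekday year by year (advancing +1, or +2 across a Feb 29):
  1806: Wed  1807: Thu (+1)  1808: Sat (+2)  1809: Sun (+1)  1810: Mon (+1)
  1811: Tue (+1)  1812: Thu (+2)  1813: Fri (+1) ✓  1814: Sat (+1)  1815: Sun (+1)
  1816: Tue (+2)  1817: Wed (+1)  1818: Thu (+1)  1819: Fri (+1) ✓  … (7 more years) …
  1827: Mon (+1)  1828: Wed (+2)  1829: Thu (+1)  1830: Fri (+1) ✓  1831: Sat (+1)
  1832: Mon (+2)  1833: Tue (+1)  1834: Wed (+1)  1835: Thu (+1)  1836: Sat (+2)
  1837: Sun (+1)  1838: Mon (+1)  1839: Tue (+1)  1840: Thu (+2)
Friday years: 1813, 1819, 1824, 1830 — 4 in total.

4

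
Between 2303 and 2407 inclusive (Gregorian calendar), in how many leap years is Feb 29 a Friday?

Leap years in 2303–2407: 26 of them.
Feb 29 weekday advances by 5 (mod 7) from one leap year to the next four years later (or differs when a century non-leap intervenes).
Leap-day weekdays: 2304:Mon 2308:Sat 2312:Thu 2316:Tue 2320:Sun 2324:Fri✓ 2328:Wed 2332:Mon 2336:Sat 2340:Thu 2344:Tue 2348:Sun 2352:Fri✓ 2356:Wed 2360:Mon 2364:Sat 2368:Thu 2372:Tue 2376:Sun 2380:Fri✓ 2384:Wed 2388:Mon 2392:Sat 2396:Thu 2400:Tue 2404:Sun
Friday: 2324, 2352, 2380 → 3.

3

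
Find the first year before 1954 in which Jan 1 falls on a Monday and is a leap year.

1940

Jan 1 advances by 2 weekdays after a leap year and by 1 after a common year.
1954: Jan 1 is Friday.
1953: Thursday
1952: Tuesday (leap)
1951: Monday
1950: Sunday
1949: Saturday
1948: Thursday (leap)
1947: Wednesday
1946: Tuesday
1945: Monday
1944: Saturday (leap)
1943: Friday
1942: Thursday
1941: Wednesday
1940: Monday (leap)
1940 begins on a Monday and is a leap year.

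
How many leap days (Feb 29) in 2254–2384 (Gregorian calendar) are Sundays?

4

Leap years in 2254–2384: 32 of them.
Feb 29 weekday advances by 5 (mod 7) from one leap year to the next four years later (or differs when a century non-leap intervenes).
Leap-day weekdays: 2256:Fri 2260:Wed 2264:Mon 2268:Sat 2272:Thu 2276:Tue 2280:Sun✓ 2284:Fri 2288:Wed 2292:Mon 2296:Sat 2304:Mon 2308:Sat …(6 more)… 2336:Sat 2340:Thu 2344:Tue 2348:Sun✓ 2352:Fri 2356:Wed 2360:Mon 2364:Sat 2368:Thu 2372:Tue 2376:Sun✓ 2380:Fri 2384:Wed
Sunday: 2280, 2320, 2348, 2376 → 4.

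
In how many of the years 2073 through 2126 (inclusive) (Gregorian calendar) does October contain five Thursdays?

October has 31 days; it has five Thursdays when Thursday falls among the first (month-length − 28) days — i.e. when October 1 is one of Thursday/Wednesday/Tuesday.
October 1 by year: 2073:Sun 2074:Mon 2075:Tue✓ 2076:Thu✓ 2077:Fri 2078:Sat 2079:Sun 2080:Tue✓ 2081:Wed✓ 2082:Thu✓ 2083:Fri 2084:Sun 2085:Mon 2086:Tue✓ 2087:Wed✓ …(24 more)… 2112:Sat 2113:Sun 2114:Mon 2115:Tue✓ 2116:Thu✓ 2117:Fri 2118:Sat 2119:Sun 2120:Tue✓ 2121:Wed✓ 2122:Thu✓ 2123:Fri 2124:Sun 2125:Mon 2126:Tue✓
Years with five Thursdays: 2075, 2076, 2080, 2081, 2082, 2086, 2087, 2092, 2093, 2097, 2098, 2099, 2104, 2105, 2109, 2110, 2111, 2115, 2116, 2120, 2121, 2122, 2126 → 23.

23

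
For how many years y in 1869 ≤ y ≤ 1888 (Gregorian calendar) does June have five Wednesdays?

7

June has 30 days; it has five Wednesdays when Wednesday falls among the first (month-length − 28) days — i.e. when June 1 is one of Wednesday/Tuesday.
June 1 by year: 1869:Tue✓ 1870:Wed✓ 1871:Thu 1872:Sat 1873:Sun 1874:Mon 1875:Tue✓ 1876:Thu 1877:Fri 1878:Sat 1879:Sun 1880:Tue✓ 1881:Wed✓ 1882:Thu 1883:Fri 1884:Sun 1885:Mon 1886:Tue✓ 1887:Wed✓ 1888:Fri
Years with five Wednesdays: 1869, 1870, 1875, 1880, 1881, 1886, 1887 → 7.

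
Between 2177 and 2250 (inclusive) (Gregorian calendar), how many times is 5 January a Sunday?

11

Track 5 January's weekday year by year (advancing +1, or +2 across a Feb 29):
  2177: Sun ✓  2178: Mon (+1)  2179: Tue (+1)  2180: Wed (+1)  2181: Fri (+2)
  2182: Sat (+1)  2183: Sun (+1) ✓  2184: Mon (+1)  2185: Wed (+2)  2186: Thu (+1)
  2187: Fri (+1)  2188: Sat (+1)  2189: Mon (+2)  2190: Tue (+1)  … (46 more years) …
  2237: Thu (+2)  2238: Fri (+1)  2239: Sat (+1)  2240: Sun (+1) ✓  2241: Tue (+2)
  2242: Wed (+1)  2243: Thu (+1)  2244: Fri (+1)  2245: Sun (+2) ✓  2246: Mon (+1)
  2247: Tue (+1)  2248: Wed (+1)  2249: Fri (+2)  2250: Sat (+1)
Sunday years: 2177, 2183, 2194, 2200, 2206, 2212, 2217, 2223, 2234, 2240, 2245 — 11 in total.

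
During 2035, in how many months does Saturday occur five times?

A month of length L has five Saturdays iff its first Saturday is on day ≤ L−28 (so day 1–3 in a 31-day month, 1–2 in a 30-day month, day 1 in a leap February).
Checking each month of 2035: Jan starts Mon (31d); Feb starts Thu (28d); Mar starts Thu (31d) ✓; Apr starts Sun (30d); May starts Tue (31d); Jun starts Fri (30d) ✓; Jul starts Sun (31d); Aug starts Wed (31d); Sep starts Sat (30d) ✓; Oct starts Mon (31d); Nov starts Thu (30d); Dec starts Sat (31d) ✓.
Five-Saturday months: March, June, September, December → 4.

4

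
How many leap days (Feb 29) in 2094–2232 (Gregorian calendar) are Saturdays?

Leap years in 2094–2232: 33 of them.
Feb 29 weekday advances by 5 (mod 7) from one leap year to the next four years later (or differs when a century non-leap intervenes).
Leap-day weekdays: 2096:Wed 2104:Fri 2108:Wed 2112:Mon 2116:Sat✓ 2120:Thu 2124:Tue 2128:Sun 2132:Fri 2136:Wed 2140:Mon 2144:Sat✓ 2148:Thu …(7 more)… 2180:Tue 2184:Sun 2188:Fri 2192:Wed 2196:Mon 2204:Wed 2208:Mon 2212:Sat✓ 2216:Thu 2220:Tue 2224:Sun 2228:Fri 2232:Wed
Saturday: 2116, 2144, 2172, 2212 → 4.

4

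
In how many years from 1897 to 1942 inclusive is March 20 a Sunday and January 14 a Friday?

5

Check each year's weekday for March 20 and January 14:
  1897: Sat/Thu  1898: Sun/Fri ✓  1899: Mon/Sat  1900: Tue/Sun  1901: Wed/Mon  1902: Thu/Tue  1903: Fri/Wed  1904: Sun/Thu  1905: Mon/Sat  1906: Tue/Sun  1907: Wed/Mon  1908: Fri/Tue  1909: Sat/Thu  1910: Sun/Fri ✓  …(18 more)…  1929: Wed/Mon  1930: Thu/Tue  1931: Fri/Wed  1932: Sun/Thu  1933: Mon/Sat  1934: Tue/Sun  1935: Wed/Mon  1936: Fri/Tue  1937: Sat/Thu  1938: Sun/Fri ✓  1939: Mon/Sat  1940: Wed/Sun  1941: Thu/Tue  1942: Fri/Wed
Both conditions hold in: 1898, 1910, 1921, 1927, 1938 — 5.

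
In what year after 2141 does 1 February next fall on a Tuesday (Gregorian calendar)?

From one year to the next, a fixed date's weekday advances by 1, or by 2 when a Feb 29 lies between the two dates.
2141: February 1 is Wednesday.
2142: Thursday (+1)
2143: Friday (+1)
2144: Saturday (+1)
2145: Monday (+2)
2146: Tuesday (+1)
1 February falls on a Tuesday in 2146.

2146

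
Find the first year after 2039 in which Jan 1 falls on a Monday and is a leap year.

Jan 1 advances by 2 weekdays after a leap year and by 1 after a common year.
2039: Jan 1 is Saturday.
2040: Sunday (leap)
2041: Tuesday
2042: Wednesday
2043: Thursday
2044: Friday (leap)
2045: Sunday
2046: Monday
2047: Tuesday
2048: Wednesday (leap)
2049: Friday
2050: Saturday
2051: Sunday
2052: Monday (leap)
2052 begins on a Monday and is a leap year.

2052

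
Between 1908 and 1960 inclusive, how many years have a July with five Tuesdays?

July has 31 days; it has five Tuesdays when Tuesday falls among the first (month-length − 28) days — i.e. when July 1 is one of Tuesday/Monday/Sunday.
July 1 by year: 1908:Wed 1909:Thu 1910:Fri 1911:Sat 1912:Mon✓ 1913:Tue✓ 1914:Wed 1915:Thu 1916:Sat 1917:Sun✓ 1918:Mon✓ 1919:Tue✓ 1920:Thu 1921:Fri 1922:Sat …(23 more)… 1946:Mon✓ 1947:Tue✓ 1948:Thu 1949:Fri 1950:Sat 1951:Sun✓ 1952:Tue✓ 1953:Wed 1954:Thu 1955:Fri 1956:Sun✓ 1957:Mon✓ 1958:Tue✓ 1959:Wed 1960:Fri
Years with five Tuesdays: 1912, 1913, 1917, 1918, 1919, 1923, 1924, 1928, 1929, 1930, 1934, 1935, 1940, 1941, 1945, 1946, 1947, 1951, 1952, 1956, 1957, 1958 → 22.

22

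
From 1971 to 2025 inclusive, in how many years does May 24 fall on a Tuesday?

8

Track May 24's weekday year by year (advancing +1, or +2 across a Feb 29):
  1971: Mon  1972: Wed (+2)  1973: Thu (+1)  1974: Fri (+1)  1975: Sat (+1)
  1976: Mon (+2)  1977: Tue (+1) ✓  1978: Wed (+1)  1979: Thu (+1)  1980: Sat (+2)
  1981: Sun (+1)  1982: Mon (+1)  1983: Tue (+1) ✓  1984: Thu (+2)  … (27 more years) …
  2012: Thu (+2)  2013: Fri (+1)  2014: Sat (+1)  2015: Sun (+1)  2016: Tue (+2) ✓
  2017: Wed (+1)  2018: Thu (+1)  2019: Fri (+1)  2020: Sun (+2)  2021: Mon (+1)
  2022: Tue (+1) ✓  2023: Wed (+1)  2024: Fri (+2)  2025: Sat (+1)
Tuesday years: 1977, 1983, 1988, 1994, 2005, 2011, 2016, 2022 — 8 in total.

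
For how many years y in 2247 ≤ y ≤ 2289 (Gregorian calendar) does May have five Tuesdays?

May has 31 days; it has five Tuesdays when Tuesday falls among the first (month-length − 28) days — i.e. when May 1 is one of Tuesday/Monday/Sunday.
May 1 by year: 2247:Sat 2248:Mon✓ 2249:Tue✓ 2250:Wed 2251:Thu 2252:Sat 2253:Sun✓ 2254:Mon✓ 2255:Tue✓ 2256:Thu 2257:Fri 2258:Sat 2259:Sun✓ 2260:Tue✓ 2261:Wed …(13 more)… 2275:Sat 2276:Mon✓ 2277:Tue✓ 2278:Wed 2279:Thu 2280:Sat 2281:Sun✓ 2282:Mon✓ 2283:Tue✓ 2284:Thu 2285:Fri 2286:Sat 2287:Sun✓ 2288:Tue✓ 2289:Wed
Years with five Tuesdays: 2248, 2249, 2253, 2254, 2255, 2259, 2260, 2264, 2265, 2266, 2270, 2271, 2276, 2277, 2281, 2282, 2283, 2287, 2288 → 19.

19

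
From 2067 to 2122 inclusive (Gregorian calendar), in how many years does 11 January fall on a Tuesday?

8

Track 11 January's weekday year by year (advancing +1, or +2 across a Feb 29):
  2067: Tue ✓  2068: Wed (+1)  2069: Fri (+2)  2070: Sat (+1)  2071: Sun (+1)
  2072: Mon (+1)  2073: Wed (+2)  2074: Thu (+1)  2075: Fri (+1)  2076: Sat (+1)
  2077: Mon (+2)  2078: Tue (+1) ✓  2079: Wed (+1)  2080: Thu (+1)  … (28 more years) …
  2109: Fri (+2)  2110: Sat (+1)  2111: Sun (+1)  2112: Mon (+1)  2113: Wed (+2)
  2114: Thu (+1)  2115: Fri (+1)  2116: Sat (+1)  2117: Mon (+2)  2118: Tue (+1) ✓
  2119: Wed (+1)  2120: Thu (+1)  2121: Sat (+2)  2122: Sun (+1)
Tuesday years: 2067, 2078, 2084, 2089, 2095, 2101, 2107, 2118 — 8 in total.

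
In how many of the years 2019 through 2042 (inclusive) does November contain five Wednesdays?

November has 30 days; it has five Wednesdays when Wednesday falls among the first (month-length − 28) days — i.e. when November 1 is one of Wednesday/Tuesday.
November 1 by year: 2019:Fri 2020:Sun 2021:Mon 2022:Tue✓ 2023:Wed✓ 2024:Fri 2025:Sat 2026:Sun 2027:Mon 2028:Wed✓ 2029:Thu 2030:Fri 2031:Sat 2032:Mon 2033:Tue✓ 2034:Wed✓ 2035:Thu 2036:Sat 2037:Sun 2038:Mon 2039:Tue✓ 2040:Thu 2041:Fri 2042:Sat
Years with five Wednesdays: 2022, 2023, 2028, 2033, 2034, 2039 → 6.

6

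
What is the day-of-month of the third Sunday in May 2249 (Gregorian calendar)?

20

May 1, 2249 is a Tuesday, so the first Sunday is the 6th.
The third Sunday is 6 + 14 = 20.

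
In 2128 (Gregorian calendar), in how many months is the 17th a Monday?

1

Check the 17th of each month of 2128: Jan 17: Sat, Feb 17: Tue, Mar 17: Wed, Apr 17: Sat, May 17: Mon, Jun 17: Thu, Jul 17: Sat, Aug 17: Tue, Sep 17: Fri, Oct 17: Sun, Nov 17: Wed, Dec 17: Fri.
Monday occurs in May — 1 month.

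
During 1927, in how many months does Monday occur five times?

4

A month of length L has five Mondays iff its first Monday is on day ≤ L−28 (so day 1–3 in a 31-day month, 1–2 in a 30-day month, day 1 in a leap February).
Checking each month of 1927: Jan starts Sat (31d) ✓; Feb starts Tue (28d); Mar starts Tue (31d); Apr starts Fri (30d); May starts Sun (31d) ✓; Jun starts Wed (30d); Jul starts Fri (31d); Aug starts Mon (31d) ✓; Sep starts Thu (30d); Oct starts Sat (31d) ✓; Nov starts Tue (30d); Dec starts Thu (31d).
Five-Monday months: January, May, August, October → 4.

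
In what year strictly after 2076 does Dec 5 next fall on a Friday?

From one year to the next, a fixed date's weekday advances by 1, or by 2 when a Feb 29 lies between the two dates.
2076: December 5 is Saturday.
2077: Sunday (+1)
2078: Monday (+1)
2079: Tuesday (+1)
2080: Thursday (+2)
2081: Friday (+1)
Dec 5 falls on a Friday in 2081.

2081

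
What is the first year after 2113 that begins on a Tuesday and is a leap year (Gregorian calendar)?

2132

Jan 1 advances by 2 weekdays after a leap year and by 1 after a common year.
2113: Jan 1 is Sunday.
2114: Monday
2115: Tuesday
2116: Wednesday (leap)
2117: Friday
2118: Saturday
2119: Sunday
2120: Monday (leap)
2121: Wednesday
2122: Thursday
2123: Friday
2124: Saturday (leap)
2125: Monday
2126: Tuesday
2127: Wednesday
2128: Thursday (leap)
2129: Saturday
2130: Sunday
2131: Monday
2132: Tuesday (leap)
2132 begins on a Tuesday and is a leap year.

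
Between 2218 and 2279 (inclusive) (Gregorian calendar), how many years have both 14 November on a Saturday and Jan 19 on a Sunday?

Check each year's weekday for 14 November and Jan 19:
  2218: Sat/Mon  2219: Sun/Tue  2220: Tue/Wed  2221: Wed/Fri  2222: Thu/Sat  2223: Fri/Sun  2224: Sun/Mon  2225: Mon/Wed  2226: Tue/Thu  2227: Wed/Fri  2228: Fri/Sat  2229: Sat/Mon  2230: Sun/Tue  2231: Mon/Wed  …(34 more)…  2266: Wed/Fri  2267: Thu/Sat  2268: Sat/Sun ✓  2269: Sun/Tue  2270: Mon/Wed  2271: Tue/Thu  2272: Thu/Fri  2273: Fri/Sun  2274: Sat/Mon  2275: Sun/Tue  2276: Tue/Wed  2277: Wed/Fri  2278: Thu/Sat  2279: Fri/Sun
Both conditions hold in: 2240, 2268 — 2.

2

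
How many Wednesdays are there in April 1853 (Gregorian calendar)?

April 1853 has 30 days and begins on Friday.
The first Wednesday is April 6.
Wednesdays fall on 6, 13, 20, 27 — that's 4.

4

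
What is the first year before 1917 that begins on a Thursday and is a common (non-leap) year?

Jan 1 advances by 2 weekdays after a leap year and by 1 after a common year.
1917: Jan 1 is Monday.
1916: Saturday (leap)
1915: Friday
1914: Thursday
1914 begins on a Thursday and is a common year.

1914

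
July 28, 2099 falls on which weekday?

January 1, 2099 is a Thursday.
July 28 is day 209 of the year, i.e. 208 days after Jan 1.
208 mod 7 = 5, so advance 5 weekdays from Thursday: Tuesday.

Tuesday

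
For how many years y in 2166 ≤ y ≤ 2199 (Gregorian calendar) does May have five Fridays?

May has 31 days; it has five Fridays when Friday falls among the first (month-length − 28) days — i.e. when May 1 is one of Friday/Thursday/Wednesday.
May 1 by year: 2166:Thu✓ 2167:Fri✓ 2168:Sun 2169:Mon 2170:Tue 2171:Wed✓ 2172:Fri✓ 2173:Sat 2174:Sun 2175:Mon 2176:Wed✓ 2177:Thu✓ 2178:Fri✓ 2179:Sat 2180:Mon …(4 more)… 2185:Sun 2186:Mon 2187:Tue 2188:Thu✓ 2189:Fri✓ 2190:Sat 2191:Sun 2192:Tue 2193:Wed✓ 2194:Thu✓ 2195:Fri✓ 2196:Sun 2197:Mon 2198:Tue 2199:Wed✓
Years with five Fridays: 2166, 2167, 2171, 2172, 2176, 2177, 2178, 2182, 2183, 2188, 2189, 2193, 2194, 2195, 2199 → 15.

15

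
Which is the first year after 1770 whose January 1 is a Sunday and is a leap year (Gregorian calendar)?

1792

Jan 1 advances by 2 weekdays after a leap year and by 1 after a common year.
1770: Jan 1 is Monday.
1771: Tuesday
1772: Wednesday (leap)
1773: Friday
1774: Saturday
1775: Sunday
1776: Monday (leap)
1777: Wednesday
1778: Thursday
1779: Friday
1780: Saturday (leap)
1781: Monday
1782: Tuesday
1783: Wednesday
1784: Thursday (leap)
1785: Saturday
1786: Sunday
1787: Monday
1788: Tuesday (leap)
1789: Thursday
1790: Friday
1791: Saturday
1792: Sunday (leap)
1792 begins on a Sunday and is a leap year.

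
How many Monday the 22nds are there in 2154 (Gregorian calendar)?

Check the 22nd of each month of 2154: Jan 22: Tue, Feb 22: Fri, Mar 22: Fri, Apr 22: Mon, May 22: Wed, Jun 22: Sat, Jul 22: Mon, Aug 22: Thu, Sep 22: Sun, Oct 22: Tue, Nov 22: Fri, Dec 22: Sun.
Monday occurs in April, July — 2 months.

2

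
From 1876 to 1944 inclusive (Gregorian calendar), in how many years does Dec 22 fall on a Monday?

9

Track Dec 22's weekday year by year (advancing +1, or +2 across a Feb 29):
  1876: Fri  1877: Sat (+1)  1878: Sun (+1)  1879: Mon (+1) ✓  1880: Wed (+2)
  1881: Thu (+1)  1882: Fri (+1)  1883: Sat (+1)  1884: Mon (+2) ✓  1885: Tue (+1)
  1886: Wed (+1)  1887: Thu (+1)  1888: Sat (+2)  1889: Sun (+1)  … (41 more years) …
  1931: Tue (+1)  1932: Thu (+2)  1933: Fri (+1)  1934: Sat (+1)  1935: Sun (+1)
  1936: Tue (+2)  1937: Wed (+1)  1938: Thu (+1)  1939: Fri (+1)  1940: Sun (+2)
  1941: Mon (+1) ✓  1942: Tue (+1)  1943: Wed (+1)  1944: Fri (+2)
Monday years: 1879, 1884, 1890, 1902, 1913, 1919, 1924, 1930, 1941 — 9 in total.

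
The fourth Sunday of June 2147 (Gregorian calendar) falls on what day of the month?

June 1, 2147 is a Thursday, so the first Sunday is the 4th.
The fourth Sunday is 4 + 21 = 25.

25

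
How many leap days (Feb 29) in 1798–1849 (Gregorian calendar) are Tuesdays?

2

Leap years in 1798–1849: 12 of them.
Feb 29 weekday advances by 5 (mod 7) from one leap year to the next four years later (or differs when a century non-leap intervenes).
Leap-day weekdays: 1804:Wed 1808:Mon 1812:Sat 1816:Thu 1820:Tue✓ 1824:Sun 1828:Fri 1832:Wed 1836:Mon 1840:Sat 1844:Thu 1848:Tue✓
Tuesday: 1820, 1848 → 2.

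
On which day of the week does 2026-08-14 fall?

Friday

January 1, 2026 is a Thursday.
August 14 is day 226 of the year, i.e. 225 days after Jan 1.
225 mod 7 = 1, so advance 1 weekday from Thursday: Friday.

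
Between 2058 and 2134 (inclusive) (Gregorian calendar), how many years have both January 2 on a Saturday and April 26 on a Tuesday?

2

Check each year's weekday for January 2 and April 26:
  2058: Wed/Fri  2059: Thu/Sat  2060: Fri/Mon  2061: Sun/Tue  2062: Mon/Wed  2063: Tue/Thu  2064: Wed/Sat  2065: Fri/Sun  2066: Sat/Mon  2067: Sun/Tue  2068: Mon/Thu  2069: Wed/Fri  2070: Thu/Sat  2071: Fri/Sun  …(49 more)…  2121: Thu/Sat  2122: Fri/Sun  2123: Sat/Mon  2124: Sun/Wed  2125: Tue/Thu  2126: Wed/Fri  2127: Thu/Sat  2128: Fri/Mon  2129: Sun/Tue  2130: Mon/Wed  2131: Tue/Thu  2132: Wed/Sat  2133: Fri/Sun  2134: Sat/Mon
Both conditions hold in: 2072, 2112 — 2.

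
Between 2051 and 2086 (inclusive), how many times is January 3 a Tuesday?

Track January 3's weekday year by year (advancing +1, or +2 across a Feb 29):
  2051: Tue ✓  2052: Wed (+1)  2053: Fri (+2)  2054: Sat (+1)  2055: Sun (+1)
  2056: Mon (+1)  2057: Wed (+2)  2058: Thu (+1)  2059: Fri (+1)  2060: Sat (+1)
  2061: Mon (+2)  2062: Tue (+1) ✓  2063: Wed (+1)  2064: Thu (+1)  … (8 more years) …
  2073: Tue (+2) ✓  2074: Wed (+1)  2075: Thu (+1)  2076: Fri (+1)  2077: Sun (+2)
  2078: Mon (+1)  2079: Tue (+1) ✓  2080: Wed (+1)  2081: Fri (+2)  2082: Sat (+1)
  2083: Sun (+1)  2084: Mon (+1)  2085: Wed (+2)  2086: Thu (+1)
Tuesday years: 2051, 2062, 2068, 2073, 2079 — 5 in total.

5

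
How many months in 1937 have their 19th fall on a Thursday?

Check the 19th of each month of 1937: Jan 19: Tue, Feb 19: Fri, Mar 19: Fri, Apr 19: Mon, May 19: Wed, Jun 19: Sat, Jul 19: Mon, Aug 19: Thu, Sep 19: Sun, Oct 19: Tue, Nov 19: Fri, Dec 19: Sun.
Thursday occurs in August — 1 month.

1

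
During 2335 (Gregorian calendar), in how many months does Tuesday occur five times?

A month of length L has five Tuesdays iff its first Tuesday is on day ≤ L−28 (so day 1–3 in a 31-day month, 1–2 in a 30-day month, day 1 in a leap February).
Checking each month of 2335: Jan starts Tue (31d) ✓; Feb starts Fri (28d); Mar starts Fri (31d); Apr starts Mon (30d) ✓; May starts Wed (31d); Jun starts Sat (30d); Jul starts Mon (31d) ✓; Aug starts Thu (31d); Sep starts Sun (30d); Oct starts Tue (31d) ✓; Nov starts Fri (30d); Dec starts Sun (31d) ✓.
Five-Tuesday months: January, April, July, October, December → 5.

5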